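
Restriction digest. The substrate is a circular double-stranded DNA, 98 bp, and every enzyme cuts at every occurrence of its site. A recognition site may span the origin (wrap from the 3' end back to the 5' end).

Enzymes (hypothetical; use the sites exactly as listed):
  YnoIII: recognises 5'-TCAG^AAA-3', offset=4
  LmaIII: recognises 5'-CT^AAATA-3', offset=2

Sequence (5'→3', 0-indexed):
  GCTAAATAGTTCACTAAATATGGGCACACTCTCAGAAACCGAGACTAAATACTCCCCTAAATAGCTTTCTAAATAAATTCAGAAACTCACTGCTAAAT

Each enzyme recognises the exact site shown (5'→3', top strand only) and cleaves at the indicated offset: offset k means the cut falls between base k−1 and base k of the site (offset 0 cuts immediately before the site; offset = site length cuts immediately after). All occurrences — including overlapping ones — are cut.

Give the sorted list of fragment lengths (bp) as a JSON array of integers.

Scan for sites:
  YnoIII (TCAGAAA, off=4): starts [31, 78] → cuts [35, 82]
  LmaIII (CTAAATA, off=2): starts [1, 13, 44, 56, 68] → cuts [3, 15, 46, 58, 70]

Pooled cuts: [3, 15, 35, 46, 58, 70, 82]

Fragments:
  3→15: 12 bp
  15→35: 20 bp
  35→46: 11 bp
  46→58: 12 bp
  58→70: 12 bp
  70→82: 12 bp
  82→3 (wrap): 98-82+3 = 19 bp

[11,12,12,12,12,19,20]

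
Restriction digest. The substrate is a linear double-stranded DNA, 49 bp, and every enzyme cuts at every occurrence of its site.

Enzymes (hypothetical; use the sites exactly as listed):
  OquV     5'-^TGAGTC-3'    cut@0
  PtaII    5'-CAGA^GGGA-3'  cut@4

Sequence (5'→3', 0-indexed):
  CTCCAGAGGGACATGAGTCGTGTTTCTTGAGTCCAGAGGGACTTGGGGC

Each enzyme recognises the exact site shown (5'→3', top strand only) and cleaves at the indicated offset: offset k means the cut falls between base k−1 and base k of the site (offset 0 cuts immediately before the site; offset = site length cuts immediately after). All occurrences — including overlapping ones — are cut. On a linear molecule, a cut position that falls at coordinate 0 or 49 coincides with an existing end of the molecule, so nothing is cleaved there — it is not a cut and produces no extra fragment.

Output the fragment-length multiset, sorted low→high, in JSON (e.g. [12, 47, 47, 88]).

[6,7,10,12,14]

Scan for sites:
  OquV TGAGTC/0: at [13, 27] ⇒ [13, 27]
  PtaII CAGAGGGA/4: at [3, 33] ⇒ [7, 37]

All cut coordinates (distinct, sorted): [7, 13, 27, 37]

Fragment lengths:
  [0,7): 7 bp
  [7,13): 6 bp
  [13,27): 14 bp
  [27,37): 10 bp
  [37,49): 12 bp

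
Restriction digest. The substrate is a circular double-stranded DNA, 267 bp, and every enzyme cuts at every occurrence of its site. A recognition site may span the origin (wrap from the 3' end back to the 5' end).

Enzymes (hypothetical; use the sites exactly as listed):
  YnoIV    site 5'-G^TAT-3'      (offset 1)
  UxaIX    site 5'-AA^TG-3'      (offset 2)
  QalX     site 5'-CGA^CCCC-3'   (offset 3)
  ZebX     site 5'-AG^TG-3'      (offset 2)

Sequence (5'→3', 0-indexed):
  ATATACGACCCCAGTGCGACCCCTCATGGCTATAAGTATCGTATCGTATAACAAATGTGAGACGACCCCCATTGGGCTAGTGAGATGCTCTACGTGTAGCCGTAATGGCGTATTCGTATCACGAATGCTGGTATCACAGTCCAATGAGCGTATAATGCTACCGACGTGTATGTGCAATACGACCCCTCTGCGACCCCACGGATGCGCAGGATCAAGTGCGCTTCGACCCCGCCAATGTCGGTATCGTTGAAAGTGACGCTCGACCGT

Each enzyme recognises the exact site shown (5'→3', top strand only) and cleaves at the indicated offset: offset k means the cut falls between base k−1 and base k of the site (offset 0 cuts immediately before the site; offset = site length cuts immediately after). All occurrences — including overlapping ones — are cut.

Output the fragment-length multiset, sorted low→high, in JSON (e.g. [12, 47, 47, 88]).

Per-enzyme occurrences:
  YnoIV (GTAT, off=1): starts [35, 40, 45, 109, 115, 130, 149, 167, 240, 265] → cuts [36, 41, 46, 110, 116, 131, 150, 168, 241, 266]
  UxaIX (AATG, off=2): starts [53, 103, 123, 142, 153, 233] → cuts [55, 105, 125, 144, 155, 235]
  QalX (CGACCCC, off=3): starts [5, 16, 62, 179, 190, 223] → cuts [8, 19, 65, 182, 193, 226]
  ZebX (AGTG, off=2): starts [12, 78, 214, 251] → cuts [14, 80, 216, 253]

Pooled cuts: [8, 14, 19, 36, 41, 46, 55, 65, 80, 105, 110, 116, 125, 131, 144, 150, 155, 168, 182, 193, 216, 226, 235, 241, 253, 266]

Fragments:
  8→14: 6 bp
  14→19: 5 bp
  19→36: 17 bp
  36→41: 5 bp
  41→46: 5 bp
  46→55: 9 bp
  55→65: 10 bp
  65→80: 15 bp
  80→105: 25 bp
  105→110: 5 bp
  110→116: 6 bp
  116→125: 9 bp
  125→131: 6 bp
  131→144: 13 bp
  144→150: 6 bp
  150→155: 5 bp
  155→168: 13 bp
  168→182: 14 bp
  182→193: 11 bp
  193→216: 23 bp
  216→226: 10 bp
  226→235: 9 bp
  235→241: 6 bp
  241→253: 12 bp
  253→266: 13 bp
  266→8 (wrap): 267-266+8 = 9 bp

[5,5,5,5,5,6,6,6,6,6,9,9,9,9,10,10,11,12,13,13,13,14,15,17,23,25]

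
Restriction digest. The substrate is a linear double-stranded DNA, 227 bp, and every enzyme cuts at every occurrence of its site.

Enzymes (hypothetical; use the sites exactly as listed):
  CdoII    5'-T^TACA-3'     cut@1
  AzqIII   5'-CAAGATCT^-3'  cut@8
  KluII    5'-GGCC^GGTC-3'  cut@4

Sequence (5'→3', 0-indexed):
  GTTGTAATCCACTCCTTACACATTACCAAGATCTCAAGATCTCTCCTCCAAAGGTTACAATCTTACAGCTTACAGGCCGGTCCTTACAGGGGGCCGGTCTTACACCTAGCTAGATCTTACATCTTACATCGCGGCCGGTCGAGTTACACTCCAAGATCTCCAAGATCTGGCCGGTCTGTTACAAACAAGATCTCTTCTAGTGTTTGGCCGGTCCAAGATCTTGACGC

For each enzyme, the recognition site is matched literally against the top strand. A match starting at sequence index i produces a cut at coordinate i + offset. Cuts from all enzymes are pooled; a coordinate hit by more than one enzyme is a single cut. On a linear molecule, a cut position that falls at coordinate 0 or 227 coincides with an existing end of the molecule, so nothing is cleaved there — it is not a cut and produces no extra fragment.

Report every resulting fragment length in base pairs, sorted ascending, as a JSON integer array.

[4,5,6,6,7,7,7,8,8,8,8,9,11,12,12,13,14,15,16,16,17,18]

Site scan:
  CdoII (TTACA, off=1): starts [15, 54, 62, 69, 83, 99, 116, 123, 143, 178] → cuts [16, 55, 63, 70, 84, 100, 117, 124, 144, 179]
  AzqIII (CAAGATCT, off=8): starts [26, 34, 151, 160, 185, 213] → cuts [34, 42, 159, 168, 193, 221]
  KluII (GGCCGGTC, off=4): starts [74, 91, 132, 168, 205] → cuts [78, 95, 136, 172, 209]

All cut coordinates (distinct, sorted): [16, 34, 42, 55, 63, 70, 78, 84, 95, 100, 117, 124, 136, 144, 159, 168, 172, 179, 193, 209, 221]

Fragments:
  [0,16): 16 bp
  [16,34): 18 bp
  [34,42): 8 bp
  [42,55): 13 bp
  [55,63): 8 bp
  [63,70): 7 bp
  [70,78): 8 bp
  [78,84): 6 bp
  [84,95): 11 bp
  [95,100): 5 bp
  [100,117): 17 bp
  [117,124): 7 bp
  [124,136): 12 bp
  [136,144): 8 bp
  [144,159): 15 bp
  [159,168): 9 bp
  [168,172): 4 bp
  [172,179): 7 bp
  [179,193): 14 bp
  [193,209): 16 bp
  [209,221): 12 bp
  [221,227): 6 bp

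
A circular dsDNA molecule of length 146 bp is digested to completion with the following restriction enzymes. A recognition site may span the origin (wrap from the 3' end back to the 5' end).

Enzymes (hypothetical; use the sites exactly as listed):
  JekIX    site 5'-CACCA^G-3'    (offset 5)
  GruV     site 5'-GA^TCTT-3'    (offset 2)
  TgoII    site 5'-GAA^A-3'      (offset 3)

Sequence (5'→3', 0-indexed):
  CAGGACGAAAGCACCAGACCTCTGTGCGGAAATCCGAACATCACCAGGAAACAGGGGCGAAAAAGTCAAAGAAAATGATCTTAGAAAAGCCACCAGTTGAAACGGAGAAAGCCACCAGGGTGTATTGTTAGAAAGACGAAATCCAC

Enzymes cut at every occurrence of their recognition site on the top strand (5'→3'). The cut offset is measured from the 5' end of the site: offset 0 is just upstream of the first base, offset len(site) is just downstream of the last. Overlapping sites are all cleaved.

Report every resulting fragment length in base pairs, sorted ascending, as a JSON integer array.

Scan for sites:
  JekIX CACCAG/5: at [11, 41, 90, 112, 143] ⇒ [2, 16, 46, 95, 117]
  GruV GATCTT/2: at [76] ⇒ [78]
  TgoII GAAA/3: at [6, 28, 47, 58, 70, 83, 98, 106, 130, 137] ⇒ [9, 31, 50, 61, 73, 86, 101, 109, 133, 140]

All cut coordinates (distinct, sorted): [2, 9, 16, 31, 46, 50, 61, 73, 78, 86, 95, 101, 109, 117, 133, 140]

Fragments:
  2→9: 7 bp
  9→16: 7 bp
  16→31: 15 bp
  31→46: 15 bp
  46→50: 4 bp
  50→61: 11 bp
  61→73: 12 bp
  73→78: 5 bp
  78→86: 8 bp
  86→95: 9 bp
  95→101: 6 bp
  101→109: 8 bp
  109→117: 8 bp
  117→133: 16 bp
  133→140: 7 bp
  140→2 (wrap): 146-140+2 = 8 bp

[4,5,6,7,7,7,8,8,8,8,9,11,12,15,15,16]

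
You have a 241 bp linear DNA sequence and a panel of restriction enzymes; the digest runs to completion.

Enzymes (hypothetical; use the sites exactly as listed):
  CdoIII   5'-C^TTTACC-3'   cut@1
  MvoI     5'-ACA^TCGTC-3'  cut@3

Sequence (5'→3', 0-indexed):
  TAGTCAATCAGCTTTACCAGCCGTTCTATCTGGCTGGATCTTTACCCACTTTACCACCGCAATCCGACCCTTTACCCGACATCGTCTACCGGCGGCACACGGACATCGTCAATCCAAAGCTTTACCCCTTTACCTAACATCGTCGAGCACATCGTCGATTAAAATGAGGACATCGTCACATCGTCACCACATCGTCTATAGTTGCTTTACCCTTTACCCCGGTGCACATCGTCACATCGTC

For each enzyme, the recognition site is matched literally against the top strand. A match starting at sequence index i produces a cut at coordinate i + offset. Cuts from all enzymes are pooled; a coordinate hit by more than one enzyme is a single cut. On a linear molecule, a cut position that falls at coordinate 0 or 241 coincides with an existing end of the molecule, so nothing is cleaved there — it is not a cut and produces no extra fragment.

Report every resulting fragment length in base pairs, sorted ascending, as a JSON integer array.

Per-enzyme occurrences:
  CdoIII (CTTTACC, off=1): starts [11, 39, 48, 69, 119, 127, 204, 211] → cuts [12, 40, 49, 70, 120, 128, 205, 212]
  MvoI (ACATCGTC, off=3): starts [78, 102, 136, 148, 169, 177, 188, 225, 233] → cuts [81, 105, 139, 151, 172, 180, 191, 228, 236]

All cut coordinates (distinct, sorted): [12, 40, 49, 70, 81, 105, 120, 128, 139, 151, 172, 180, 191, 205, 212, 228, 236]

Fragment lengths:
  [0,12): 12 bp
  [12,40): 28 bp
  [40,49): 9 bp
  [49,70): 21 bp
  [70,81): 11 bp
  [81,105): 24 bp
  [105,120): 15 bp
  [120,128): 8 bp
  [128,139): 11 bp
  [139,151): 12 bp
  [151,172): 21 bp
  [172,180): 8 bp
  [180,191): 11 bp
  [191,205): 14 bp
  [205,212): 7 bp
  [212,228): 16 bp
  [228,236): 8 bp
  [236,241): 5 bp

[5,7,8,8,8,9,11,11,11,12,12,14,15,16,21,21,24,28]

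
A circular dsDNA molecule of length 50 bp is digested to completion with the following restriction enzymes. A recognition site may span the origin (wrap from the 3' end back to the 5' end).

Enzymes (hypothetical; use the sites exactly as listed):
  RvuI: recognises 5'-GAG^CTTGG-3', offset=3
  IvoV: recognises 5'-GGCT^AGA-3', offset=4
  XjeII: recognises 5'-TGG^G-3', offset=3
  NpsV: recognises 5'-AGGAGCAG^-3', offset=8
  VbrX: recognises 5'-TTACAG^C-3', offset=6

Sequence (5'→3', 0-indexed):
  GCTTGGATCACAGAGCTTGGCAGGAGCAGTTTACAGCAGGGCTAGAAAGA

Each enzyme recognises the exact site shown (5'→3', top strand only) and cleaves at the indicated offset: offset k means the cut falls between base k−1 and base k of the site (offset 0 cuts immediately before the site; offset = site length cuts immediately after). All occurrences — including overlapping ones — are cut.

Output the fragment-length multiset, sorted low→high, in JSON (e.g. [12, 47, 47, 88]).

[7,7,8,14,14]

Per-enzyme occurrences:
  RvuI (GAGCTTGG, off=3): starts [12, 48] → cuts [1, 15]
  IvoV (GGCTAGA, off=4): starts [39] → cuts [43]
  XjeII (TGGG, off=3): no sites
  NpsV (AGGAGCAG, off=8): starts [21] → cuts [29]
  VbrX (TTACAGC, off=6): starts [30] → cuts [36]

Pooled cuts: [1, 15, 29, 36, 43]

Fragment lengths:
  1→15: 14 bp
  15→29: 14 bp
  29→36: 7 bp
  36→43: 7 bp
  43→1 (wrap): 50-43+1 = 8 bp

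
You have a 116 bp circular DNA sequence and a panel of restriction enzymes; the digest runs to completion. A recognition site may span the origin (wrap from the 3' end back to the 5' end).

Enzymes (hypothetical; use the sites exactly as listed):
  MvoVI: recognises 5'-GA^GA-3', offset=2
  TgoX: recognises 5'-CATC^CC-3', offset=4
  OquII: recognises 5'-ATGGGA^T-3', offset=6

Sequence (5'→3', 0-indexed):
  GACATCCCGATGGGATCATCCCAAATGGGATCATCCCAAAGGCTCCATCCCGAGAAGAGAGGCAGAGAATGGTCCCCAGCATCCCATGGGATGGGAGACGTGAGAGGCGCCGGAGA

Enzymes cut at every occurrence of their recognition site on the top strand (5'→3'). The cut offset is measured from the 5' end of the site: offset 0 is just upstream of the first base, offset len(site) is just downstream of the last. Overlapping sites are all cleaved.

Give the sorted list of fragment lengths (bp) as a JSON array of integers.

Site scan:
  MvoVI GAGA/2: at [51, 56, 64, 94, 101, 112, 114] ⇒ [0, 53, 58, 66, 96, 103, 114]
  TgoX CATCCC/4: at [2, 16, 31, 45, 79] ⇒ [6, 20, 35, 49, 83]
  OquII ATGGGAT/6: at [9, 24, 85] ⇒ [15, 30, 91]

Pooled cuts: [0, 6, 15, 20, 30, 35, 49, 53, 58, 66, 83, 91, 96, 103, 114]

Fragments:
  0→6: 6 bp
  6→15: 9 bp
  15→20: 5 bp
  20→30: 10 bp
  30→35: 5 bp
  35→49: 14 bp
  49→53: 4 bp
  53→58: 5 bp
  58→66: 8 bp
  66→83: 17 bp
  83→91: 8 bp
  91→96: 5 bp
  96→103: 7 bp
  103→114: 11 bp
  114→0 (wrap): 116-114+0 = 2 bp

[2,4,5,5,5,5,6,7,8,8,9,10,11,14,17]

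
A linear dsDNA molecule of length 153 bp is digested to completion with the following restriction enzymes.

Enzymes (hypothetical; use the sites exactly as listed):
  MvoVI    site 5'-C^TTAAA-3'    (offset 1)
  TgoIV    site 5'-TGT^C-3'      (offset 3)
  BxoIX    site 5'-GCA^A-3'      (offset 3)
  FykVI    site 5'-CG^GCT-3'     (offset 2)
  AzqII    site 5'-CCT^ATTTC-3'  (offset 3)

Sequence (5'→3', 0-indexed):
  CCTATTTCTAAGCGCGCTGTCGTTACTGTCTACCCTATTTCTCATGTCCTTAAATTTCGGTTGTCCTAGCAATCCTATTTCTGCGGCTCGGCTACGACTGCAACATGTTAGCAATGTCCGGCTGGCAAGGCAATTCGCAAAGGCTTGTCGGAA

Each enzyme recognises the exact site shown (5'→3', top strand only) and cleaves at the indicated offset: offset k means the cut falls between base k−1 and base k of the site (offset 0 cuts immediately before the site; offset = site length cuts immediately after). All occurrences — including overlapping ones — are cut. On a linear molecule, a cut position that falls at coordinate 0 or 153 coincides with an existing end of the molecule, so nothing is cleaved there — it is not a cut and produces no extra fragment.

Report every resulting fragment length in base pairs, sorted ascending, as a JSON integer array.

Site scan:
  MvoVI (CTTAAA, off=1): starts [48] → cuts [49]
  TgoIV (TGTC, off=3): starts [17, 26, 44, 61, 114, 145] → cuts [20, 29, 47, 64, 117, 148]
  BxoIX (GCAA, off=3): starts [68, 99, 110, 124, 129, 136] → cuts [71, 102, 113, 127, 132, 139]
  FykVI (CGGCT, off=2): starts [83, 88, 118] → cuts [85, 90, 120]
  AzqII (CCTATTTC, off=3): starts [0, 33, 73] → cuts [3, 36, 76]

All cut coordinates (distinct, sorted): [3, 20, 29, 36, 47, 49, 64, 71, 76, 85, 90, 102, 113, 117, 120, 127, 132, 139, 148]

Fragment lengths:
  [0,3): 3 bp
  [3,20): 17 bp
  [20,29): 9 bp
  [29,36): 7 bp
  [36,47): 11 bp
  [47,49): 2 bp
  [49,64): 15 bp
  [64,71): 7 bp
  [71,76): 5 bp
  [76,85): 9 bp
  [85,90): 5 bp
  [90,102): 12 bp
  [102,113): 11 bp
  [113,117): 4 bp
  [117,120): 3 bp
  [120,127): 7 bp
  [127,132): 5 bp
  [132,139): 7 bp
  [139,148): 9 bp
  [148,153): 5 bp

[2,3,3,4,5,5,5,5,7,7,7,7,9,9,9,11,11,12,15,17]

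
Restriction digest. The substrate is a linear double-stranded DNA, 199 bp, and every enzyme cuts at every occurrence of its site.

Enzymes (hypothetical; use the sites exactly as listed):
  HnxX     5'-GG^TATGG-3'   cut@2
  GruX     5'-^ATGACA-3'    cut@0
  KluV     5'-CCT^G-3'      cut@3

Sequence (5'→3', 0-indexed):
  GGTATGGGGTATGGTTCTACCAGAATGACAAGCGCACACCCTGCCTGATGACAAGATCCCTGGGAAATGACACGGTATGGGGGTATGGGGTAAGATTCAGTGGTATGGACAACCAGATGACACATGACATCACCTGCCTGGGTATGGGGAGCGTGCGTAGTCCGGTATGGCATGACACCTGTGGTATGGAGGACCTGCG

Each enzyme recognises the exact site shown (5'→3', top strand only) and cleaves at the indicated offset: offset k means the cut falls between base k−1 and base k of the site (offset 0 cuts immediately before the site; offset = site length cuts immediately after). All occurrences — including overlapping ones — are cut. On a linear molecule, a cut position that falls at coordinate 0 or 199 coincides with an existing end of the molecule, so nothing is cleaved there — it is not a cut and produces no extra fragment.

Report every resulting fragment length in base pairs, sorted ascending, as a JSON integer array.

Per-enzyme occurrences:
  HnxX GGTATGG/2: at [0, 7, 73, 81, 101, 140, 163, 182] ⇒ [2, 9, 75, 83, 103, 142, 165, 184]
  GruX ATGACA/0: at [24, 47, 66, 116, 123, 171] ⇒ [24, 47, 66, 116, 123, 171]
  KluV CCTG/3: at [39, 43, 58, 132, 136, 177, 193] ⇒ [42, 46, 61, 135, 139, 180, 196]

Pooled cuts: [2, 9, 24, 42, 46, 47, 61, 66, 75, 83, 103, 116, 123, 135, 139, 142, 165, 171, 180, 184, 196]

Fragments:
  [0,2): 2 bp
  [2,9): 7 bp
  [9,24): 15 bp
  [24,42): 18 bp
  [42,46): 4 bp
  [46,47): 1 bp
  [47,61): 14 bp
  [61,66): 5 bp
  [66,75): 9 bp
  [75,83): 8 bp
  [83,103): 20 bp
  [103,116): 13 bp
  [116,123): 7 bp
  [123,135): 12 bp
  [135,139): 4 bp
  [139,142): 3 bp
  [142,165): 23 bp
  [165,171): 6 bp
  [171,180): 9 bp
  [180,184): 4 bp
  [184,196): 12 bp
  [196,199): 3 bp

[1,2,3,3,4,4,4,5,6,7,7,8,9,9,12,12,13,14,15,18,20,23]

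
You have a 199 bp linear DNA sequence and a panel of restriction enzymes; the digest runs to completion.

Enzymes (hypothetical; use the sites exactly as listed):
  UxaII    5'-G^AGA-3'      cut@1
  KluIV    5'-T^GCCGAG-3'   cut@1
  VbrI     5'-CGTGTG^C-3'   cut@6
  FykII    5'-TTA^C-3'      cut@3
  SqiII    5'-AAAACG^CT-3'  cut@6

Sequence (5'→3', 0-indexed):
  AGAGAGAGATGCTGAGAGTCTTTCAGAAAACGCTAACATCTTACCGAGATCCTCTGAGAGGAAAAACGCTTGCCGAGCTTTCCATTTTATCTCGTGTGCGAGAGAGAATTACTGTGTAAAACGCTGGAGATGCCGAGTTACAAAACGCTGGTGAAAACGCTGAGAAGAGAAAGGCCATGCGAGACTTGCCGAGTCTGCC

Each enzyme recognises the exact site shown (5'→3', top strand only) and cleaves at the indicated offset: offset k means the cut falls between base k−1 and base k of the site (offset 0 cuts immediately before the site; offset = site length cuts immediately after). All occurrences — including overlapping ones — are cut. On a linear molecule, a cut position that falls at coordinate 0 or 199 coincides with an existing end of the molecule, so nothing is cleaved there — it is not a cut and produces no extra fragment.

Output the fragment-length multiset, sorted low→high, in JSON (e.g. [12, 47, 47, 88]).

[2,2,2,2,2,2,3,3,3,4,4,5,6,7,7,8,9,10,11,12,12,12,12,14,18,27]

Site scan:
  UxaII (GAGA, off=1): starts [1, 3, 5, 13, 45, 55, 99, 101, 103, 126, 161, 166, 180] → cuts [2, 4, 6, 14, 46, 56, 100, 102, 104, 127, 162, 167, 181]
  KluIV (TGCCGAG, off=1): starts [70, 130, 186] → cuts [71, 131, 187]
  VbrI (CGTGTGC, off=6): starts [92] → cuts [98]
  FykII (TTAC, off=3): starts [40, 108, 137] → cuts [43, 111, 140]
  SqiII (AAAACGCT, off=6): starts [26, 62, 117, 141, 153] → cuts [32, 68, 123, 147, 159]

All cut coordinates (distinct, sorted): [2, 4, 6, 14, 32, 43, 46, 56, 68, 71, 98, 100, 102, 104, 111, 123, 127, 131, 140, 147, 159, 162, 167, 181, 187]

Fragment lengths:
  [0,2): 2 bp
  [2,4): 2 bp
  [4,6): 2 bp
  [6,14): 8 bp
  [14,32): 18 bp
  [32,43): 11 bp
  [43,46): 3 bp
  [46,56): 10 bp
  [56,68): 12 bp
  [68,71): 3 bp
  [71,98): 27 bp
  [98,100): 2 bp
  [100,102): 2 bp
  [102,104): 2 bp
  [104,111): 7 bp
  [111,123): 12 bp
  [123,127): 4 bp
  [127,131): 4 bp
  [131,140): 9 bp
  [140,147): 7 bp
  [147,159): 12 bp
  [159,162): 3 bp
  [162,167): 5 bp
  [167,181): 14 bp
  [181,187): 6 bp
  [187,199): 12 bp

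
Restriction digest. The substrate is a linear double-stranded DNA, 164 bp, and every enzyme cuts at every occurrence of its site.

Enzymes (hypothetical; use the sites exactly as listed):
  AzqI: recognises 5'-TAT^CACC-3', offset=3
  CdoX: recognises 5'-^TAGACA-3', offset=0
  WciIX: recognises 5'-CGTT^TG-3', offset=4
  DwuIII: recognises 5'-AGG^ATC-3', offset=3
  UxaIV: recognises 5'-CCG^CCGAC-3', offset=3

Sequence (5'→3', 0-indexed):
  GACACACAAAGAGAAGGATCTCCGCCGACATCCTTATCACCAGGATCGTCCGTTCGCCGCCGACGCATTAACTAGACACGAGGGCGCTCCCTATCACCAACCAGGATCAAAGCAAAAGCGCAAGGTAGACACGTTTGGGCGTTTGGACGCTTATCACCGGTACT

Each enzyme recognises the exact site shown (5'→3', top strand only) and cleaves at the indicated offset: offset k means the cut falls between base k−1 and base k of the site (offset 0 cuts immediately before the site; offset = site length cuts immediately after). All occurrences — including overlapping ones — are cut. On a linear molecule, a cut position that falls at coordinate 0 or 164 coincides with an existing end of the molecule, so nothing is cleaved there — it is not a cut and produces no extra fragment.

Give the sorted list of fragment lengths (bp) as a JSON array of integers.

Site scan:
  AzqI (TATCACC, off=3): starts [34, 91, 151] → cuts [37, 94, 154]
  CdoX (TAGACA, off=0): starts [72, 125] → cuts [72, 125]
  WciIX (CGTTTG, off=4): starts [131, 139] → cuts [135, 143]
  DwuIII (AGGATC, off=3): starts [14, 41, 102] → cuts [17, 44, 105]
  UxaIV (CCGCCGAC, off=3): starts [21, 56] → cuts [24, 59]

Pooled cuts: [17, 24, 37, 44, 59, 72, 94, 105, 125, 135, 143, 154]

Fragment lengths:
  [0,17): 17 bp
  [17,24): 7 bp
  [24,37): 13 bp
  [37,44): 7 bp
  [44,59): 15 bp
  [59,72): 13 bp
  [72,94): 22 bp
  [94,105): 11 bp
  [105,125): 20 bp
  [125,135): 10 bp
  [135,143): 8 bp
  [143,154): 11 bp
  [154,164): 10 bp

[7,7,8,10,10,11,11,13,13,15,17,20,22]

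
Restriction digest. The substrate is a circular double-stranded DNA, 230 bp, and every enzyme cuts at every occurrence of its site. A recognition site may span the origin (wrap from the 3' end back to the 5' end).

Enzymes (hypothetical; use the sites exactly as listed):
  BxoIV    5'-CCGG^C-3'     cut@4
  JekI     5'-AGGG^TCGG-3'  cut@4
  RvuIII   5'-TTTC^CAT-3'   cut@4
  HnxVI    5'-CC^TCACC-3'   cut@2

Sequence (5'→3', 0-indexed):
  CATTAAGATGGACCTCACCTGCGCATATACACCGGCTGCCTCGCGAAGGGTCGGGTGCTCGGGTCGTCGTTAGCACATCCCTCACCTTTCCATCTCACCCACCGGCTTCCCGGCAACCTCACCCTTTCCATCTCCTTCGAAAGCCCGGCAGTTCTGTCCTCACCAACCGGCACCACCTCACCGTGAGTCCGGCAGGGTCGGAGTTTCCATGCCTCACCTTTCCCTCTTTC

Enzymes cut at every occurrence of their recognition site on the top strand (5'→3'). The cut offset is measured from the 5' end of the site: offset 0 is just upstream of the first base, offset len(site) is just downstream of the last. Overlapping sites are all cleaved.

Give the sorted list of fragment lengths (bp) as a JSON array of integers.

Site scan:
  BxoIV CCGGC/4: at [31, 101, 109, 144, 166, 188] ⇒ [35, 105, 113, 148, 170, 192]
  JekI AGGGTCGG/4: at [46, 193] ⇒ [50, 197]
  RvuIII TTTCCAT/4: at [86, 124, 203, 226] ⇒ [0, 90, 128, 207]
  HnxVI CCTCACC/2: at [12, 79, 116, 157, 175, 211] ⇒ [14, 81, 118, 159, 177, 213]

Pooled cuts: [0, 14, 35, 50, 81, 90, 105, 113, 118, 128, 148, 159, 170, 177, 192, 197, 207, 213]

Fragments:
  0→14: 14 bp
  14→35: 21 bp
  35→50: 15 bp
  50→81: 31 bp
  81→90: 9 bp
  90→105: 15 bp
  105→113: 8 bp
  113→118: 5 bp
  118→128: 10 bp
  128→148: 20 bp
  148→159: 11 bp
  159→170: 11 bp
  170→177: 7 bp
  177→192: 15 bp
  192→197: 5 bp
  197→207: 10 bp
  207→213: 6 bp
  213→0 (wrap): 230-213+0 = 17 bp

[5,5,6,7,8,9,10,10,11,11,14,15,15,15,17,20,21,31]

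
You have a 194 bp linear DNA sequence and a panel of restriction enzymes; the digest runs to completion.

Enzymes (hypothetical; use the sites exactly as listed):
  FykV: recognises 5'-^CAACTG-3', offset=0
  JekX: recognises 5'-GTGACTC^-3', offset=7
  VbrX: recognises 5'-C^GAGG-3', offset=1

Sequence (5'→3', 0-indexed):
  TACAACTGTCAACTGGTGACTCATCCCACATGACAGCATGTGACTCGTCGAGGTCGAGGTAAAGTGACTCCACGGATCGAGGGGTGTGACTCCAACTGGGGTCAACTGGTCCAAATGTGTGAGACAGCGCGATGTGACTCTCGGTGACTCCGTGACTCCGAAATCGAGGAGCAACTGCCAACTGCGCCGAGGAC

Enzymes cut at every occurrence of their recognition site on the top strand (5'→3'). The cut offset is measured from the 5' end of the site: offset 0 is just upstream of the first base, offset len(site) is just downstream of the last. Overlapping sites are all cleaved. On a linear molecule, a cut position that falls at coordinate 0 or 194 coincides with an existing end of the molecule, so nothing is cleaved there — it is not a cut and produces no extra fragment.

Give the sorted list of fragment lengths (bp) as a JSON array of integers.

[2,3,6,6,6,7,7,7,8,8,10,10,10,13,14,15,24,38]

Site scan:
  FykV (CAACTG, off=0): starts [2, 9, 92, 102, 171, 178] → cuts [2, 9, 92, 102, 171, 178]
  JekX (GTGACTC, off=7): starts [15, 39, 63, 85, 133, 143, 151] → cuts [22, 46, 70, 92, 140, 150, 158]
  VbrX (CGAGG, off=1): starts [48, 54, 77, 164, 187] → cuts [49, 55, 78, 165, 188]

All cut coordinates (distinct, sorted): [2, 9, 22, 46, 49, 55, 70, 78, 92, 102, 140, 150, 158, 165, 171, 178, 188]

Fragment lengths:
  [0,2): 2 bp
  [2,9): 7 bp
  [9,22): 13 bp
  [22,46): 24 bp
  [46,49): 3 bp
  [49,55): 6 bp
  [55,70): 15 bp
  [70,78): 8 bp
  [78,92): 14 bp
  [92,102): 10 bp
  [102,140): 38 bp
  [140,150): 10 bp
  [150,158): 8 bp
  [158,165): 7 bp
  [165,171): 6 bp
  [171,178): 7 bp
  [178,188): 10 bp
  [188,194): 6 bp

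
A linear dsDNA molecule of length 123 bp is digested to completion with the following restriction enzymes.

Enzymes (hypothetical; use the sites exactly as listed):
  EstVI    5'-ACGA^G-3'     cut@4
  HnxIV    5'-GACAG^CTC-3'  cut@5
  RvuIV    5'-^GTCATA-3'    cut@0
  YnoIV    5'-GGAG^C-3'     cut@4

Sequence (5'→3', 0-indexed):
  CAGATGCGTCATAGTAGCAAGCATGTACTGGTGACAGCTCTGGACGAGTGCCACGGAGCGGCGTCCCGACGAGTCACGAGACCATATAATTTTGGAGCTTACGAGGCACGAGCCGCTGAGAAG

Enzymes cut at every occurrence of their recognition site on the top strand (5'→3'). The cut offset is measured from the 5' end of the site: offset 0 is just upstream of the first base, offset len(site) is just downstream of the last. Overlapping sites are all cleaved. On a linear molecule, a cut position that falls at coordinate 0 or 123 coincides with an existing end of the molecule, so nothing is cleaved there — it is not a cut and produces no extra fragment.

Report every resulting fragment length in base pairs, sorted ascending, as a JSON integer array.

[7,7,7,7,10,11,12,14,18,30]

Scan for sites:
  EstVI ACGAG/4: at [43, 68, 75, 100, 107] ⇒ [47, 72, 79, 104, 111]
  HnxIV GACAGCTC/5: at [32] ⇒ [37]
  RvuIV GTCATA/0: at [7] ⇒ [7]
  YnoIV GGAGC/4: at [54, 93] ⇒ [58, 97]

All cut coordinates (distinct, sorted): [7, 37, 47, 58, 72, 79, 97, 104, 111]

Fragment lengths:
  [0,7): 7 bp
  [7,37): 30 bp
  [37,47): 10 bp
  [47,58): 11 bp
  [58,72): 14 bp
  [72,79): 7 bp
  [79,97): 18 bp
  [97,104): 7 bp
  [104,111): 7 bp
  [111,123): 12 bp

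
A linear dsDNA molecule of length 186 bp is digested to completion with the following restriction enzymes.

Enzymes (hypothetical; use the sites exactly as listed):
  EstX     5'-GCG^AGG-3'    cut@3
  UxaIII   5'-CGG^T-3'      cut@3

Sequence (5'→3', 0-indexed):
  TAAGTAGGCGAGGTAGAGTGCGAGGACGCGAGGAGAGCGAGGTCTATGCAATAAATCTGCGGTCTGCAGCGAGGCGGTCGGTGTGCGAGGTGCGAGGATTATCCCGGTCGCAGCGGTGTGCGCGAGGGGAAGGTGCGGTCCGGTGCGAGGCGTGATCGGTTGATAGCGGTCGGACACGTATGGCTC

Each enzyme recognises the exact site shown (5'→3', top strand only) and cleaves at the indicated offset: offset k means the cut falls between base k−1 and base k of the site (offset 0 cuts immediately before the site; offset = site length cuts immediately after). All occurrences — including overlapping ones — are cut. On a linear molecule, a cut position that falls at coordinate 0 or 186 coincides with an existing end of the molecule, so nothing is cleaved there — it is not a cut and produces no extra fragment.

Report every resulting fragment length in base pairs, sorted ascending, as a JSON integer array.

[4,4,5,6,6,7,8,8,9,9,9,10,10,12,12,13,14,17,23]

Per-enzyme occurrences:
  EstX GCGAGG/3: at [7, 19, 27, 36, 68, 84, 91, 121, 144] ⇒ [10, 22, 30, 39, 71, 87, 94, 124, 147]
  UxaIII CGGT/3: at [59, 74, 78, 104, 113, 135, 140, 156, 166] ⇒ [62, 77, 81, 107, 116, 138, 143, 159, 169]

Pooled cuts: [10, 22, 30, 39, 62, 71, 77, 81, 87, 94, 107, 116, 124, 138, 143, 147, 159, 169]

Fragments:
  [0,10): 10 bp
  [10,22): 12 bp
  [22,30): 8 bp
  [30,39): 9 bp
  [39,62): 23 bp
  [62,71): 9 bp
  [71,77): 6 bp
  [77,81): 4 bp
  [81,87): 6 bp
  [87,94): 7 bp
  [94,107): 13 bp
  [107,116): 9 bp
  [116,124): 8 bp
  [124,138): 14 bp
  [138,143): 5 bp
  [143,147): 4 bp
  [147,159): 12 bp
  [159,169): 10 bp
  [169,186): 17 bp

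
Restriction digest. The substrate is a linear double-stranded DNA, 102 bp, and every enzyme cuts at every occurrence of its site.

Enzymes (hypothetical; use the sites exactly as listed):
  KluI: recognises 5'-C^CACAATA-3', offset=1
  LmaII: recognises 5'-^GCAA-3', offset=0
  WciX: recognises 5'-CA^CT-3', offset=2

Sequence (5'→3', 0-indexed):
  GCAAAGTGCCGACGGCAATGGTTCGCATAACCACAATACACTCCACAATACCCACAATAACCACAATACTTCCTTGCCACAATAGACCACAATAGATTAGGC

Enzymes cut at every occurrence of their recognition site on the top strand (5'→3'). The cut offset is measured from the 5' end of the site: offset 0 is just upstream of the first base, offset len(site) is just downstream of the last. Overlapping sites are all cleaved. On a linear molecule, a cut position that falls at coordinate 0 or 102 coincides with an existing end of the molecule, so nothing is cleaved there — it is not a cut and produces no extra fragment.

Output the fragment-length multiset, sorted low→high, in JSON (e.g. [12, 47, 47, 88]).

[3,9,9,9,10,14,15,16,17]

Per-enzyme occurrences:
  KluI CCACAATA/1: at [30, 42, 51, 60, 76, 86] ⇒ [31, 43, 52, 61, 77, 87]
  LmaII GCAA/0: at [0, 14] ⇒ [14] (position 0 is a terminus of the linear molecule — no cut)
  WciX CACT/2: at [38] ⇒ [40]

Pooled cuts: [14, 31, 40, 43, 52, 61, 77, 87]

Fragment lengths:
  [0,14): 14 bp
  [14,31): 17 bp
  [31,40): 9 bp
  [40,43): 3 bp
  [43,52): 9 bp
  [52,61): 9 bp
  [61,77): 16 bp
  [77,87): 10 bp
  [87,102): 15 bp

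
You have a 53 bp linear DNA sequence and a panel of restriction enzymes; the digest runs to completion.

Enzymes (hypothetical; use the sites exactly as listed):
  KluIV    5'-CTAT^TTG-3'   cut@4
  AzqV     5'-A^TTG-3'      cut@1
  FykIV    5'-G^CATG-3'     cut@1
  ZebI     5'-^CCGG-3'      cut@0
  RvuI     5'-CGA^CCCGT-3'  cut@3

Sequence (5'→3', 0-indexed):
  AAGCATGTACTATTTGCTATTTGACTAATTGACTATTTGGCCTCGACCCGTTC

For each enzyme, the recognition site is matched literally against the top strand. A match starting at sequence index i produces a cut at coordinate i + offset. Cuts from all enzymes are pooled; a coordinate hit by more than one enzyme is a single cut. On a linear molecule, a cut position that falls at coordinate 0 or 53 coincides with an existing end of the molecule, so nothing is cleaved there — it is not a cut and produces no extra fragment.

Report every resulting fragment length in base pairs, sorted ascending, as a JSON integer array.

[3,7,7,8,8,10,10]

Scan for sites:
  KluIV CTATTTG/4: at [9, 16, 32] ⇒ [13, 20, 36]
  AzqV ATTG/1: at [27] ⇒ [28]
  FykIV GCATG/1: at [2] ⇒ [3]
  ZebI (CCGG, off=0): no sites
  RvuI CGACCCGT/3: at [43] ⇒ [46]

All cut coordinates (distinct, sorted): [3, 13, 20, 28, 36, 46]

Fragments:
  [0,3): 3 bp
  [3,13): 10 bp
  [13,20): 7 bp
  [20,28): 8 bp
  [28,36): 8 bp
  [36,46): 10 bp
  [46,53): 7 bp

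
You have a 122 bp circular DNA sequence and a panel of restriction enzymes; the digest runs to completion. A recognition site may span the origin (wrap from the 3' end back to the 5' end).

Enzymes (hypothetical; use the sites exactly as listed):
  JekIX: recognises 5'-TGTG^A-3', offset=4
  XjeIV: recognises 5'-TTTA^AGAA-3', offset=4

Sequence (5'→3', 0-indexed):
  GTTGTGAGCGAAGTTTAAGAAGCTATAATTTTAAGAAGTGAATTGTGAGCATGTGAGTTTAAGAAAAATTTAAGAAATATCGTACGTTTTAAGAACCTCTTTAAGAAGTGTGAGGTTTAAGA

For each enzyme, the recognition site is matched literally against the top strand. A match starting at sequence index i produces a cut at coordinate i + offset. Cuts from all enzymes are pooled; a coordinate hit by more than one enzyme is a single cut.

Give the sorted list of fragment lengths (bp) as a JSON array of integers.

Scan for sites:
  JekIX (TGTGA, off=4): starts [2, 43, 51, 108] → cuts [6, 47, 55, 112]
  XjeIV (TTTAAGAA, off=4): starts [13, 29, 57, 68, 87, 99] → cuts [17, 33, 61, 72, 91, 103]

Pooled cuts: [6, 17, 33, 47, 55, 61, 72, 91, 103, 112]

Fragments:
  6→17: 11 bp
  17→33: 16 bp
  33→47: 14 bp
  47→55: 8 bp
  55→61: 6 bp
  61→72: 11 bp
  72→91: 19 bp
  91→103: 12 bp
  103→112: 9 bp
  112→6 (wrap): 122-112+6 = 16 bp

[6,8,9,11,11,12,14,16,16,19]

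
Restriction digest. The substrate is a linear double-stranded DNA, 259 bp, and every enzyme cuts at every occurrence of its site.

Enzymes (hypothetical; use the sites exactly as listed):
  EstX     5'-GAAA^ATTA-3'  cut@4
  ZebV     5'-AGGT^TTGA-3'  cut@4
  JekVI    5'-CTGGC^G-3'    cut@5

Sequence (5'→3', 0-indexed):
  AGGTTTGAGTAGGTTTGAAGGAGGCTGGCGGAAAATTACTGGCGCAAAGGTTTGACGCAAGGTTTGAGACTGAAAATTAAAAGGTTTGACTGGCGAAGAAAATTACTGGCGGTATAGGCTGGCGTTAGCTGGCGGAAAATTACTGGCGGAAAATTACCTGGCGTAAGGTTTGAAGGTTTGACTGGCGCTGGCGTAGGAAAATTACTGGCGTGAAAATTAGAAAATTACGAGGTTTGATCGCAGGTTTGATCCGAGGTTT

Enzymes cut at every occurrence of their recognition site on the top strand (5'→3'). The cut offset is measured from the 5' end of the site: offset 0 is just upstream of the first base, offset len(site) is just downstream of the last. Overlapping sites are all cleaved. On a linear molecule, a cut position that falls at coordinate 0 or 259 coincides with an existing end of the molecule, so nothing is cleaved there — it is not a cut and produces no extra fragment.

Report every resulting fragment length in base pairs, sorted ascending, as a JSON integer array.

[4,5,5,5,6,6,7,7,8,8,8,8,9,9,9,9,9,9,10,10,10,10,10,12,12,12,13,14,15]

Per-enzyme occurrences:
  EstX (GAAAATTA, off=4): starts [30, 71, 97, 134, 148, 196, 211, 219] → cuts [34, 75, 101, 138, 152, 200, 215, 223]
  ZebV (AGGTTTGA, off=4): starts [0, 10, 47, 59, 81, 165, 173, 229, 241] → cuts [4, 14, 51, 63, 85, 169, 177, 233, 245]
  JekVI (CTGGCG, off=5): starts [24, 38, 89, 105, 118, 128, 142, 157, 181, 187, 204] → cuts [29, 43, 94, 110, 123, 133, 147, 162, 186, 192, 209]

Pooled cuts: [4, 14, 29, 34, 43, 51, 63, 75, 85, 94, 101, 110, 123, 133, 138, 147, 152, 162, 169, 177, 186, 192, 200, 209, 215, 223, 233, 245]

Fragments:
  [0,4): 4 bp
  [4,14): 10 bp
  [14,29): 15 bp
  [29,34): 5 bp
  [34,43): 9 bp
  [43,51): 8 bp
  [51,63): 12 bp
  [63,75): 12 bp
  [75,85): 10 bp
  [85,94): 9 bp
  [94,101): 7 bp
  [101,110): 9 bp
  [110,123): 13 bp
  [123,133): 10 bp
  [133,138): 5 bp
  [138,147): 9 bp
  [147,152): 5 bp
  [152,162): 10 bp
  [162,169): 7 bp
  [169,177): 8 bp
  [177,186): 9 bp
  [186,192): 6 bp
  [192,200): 8 bp
  [200,209): 9 bp
  [209,215): 6 bp
  [215,223): 8 bp
  [223,233): 10 bp
  [233,245): 12 bp
  [245,259): 14 bp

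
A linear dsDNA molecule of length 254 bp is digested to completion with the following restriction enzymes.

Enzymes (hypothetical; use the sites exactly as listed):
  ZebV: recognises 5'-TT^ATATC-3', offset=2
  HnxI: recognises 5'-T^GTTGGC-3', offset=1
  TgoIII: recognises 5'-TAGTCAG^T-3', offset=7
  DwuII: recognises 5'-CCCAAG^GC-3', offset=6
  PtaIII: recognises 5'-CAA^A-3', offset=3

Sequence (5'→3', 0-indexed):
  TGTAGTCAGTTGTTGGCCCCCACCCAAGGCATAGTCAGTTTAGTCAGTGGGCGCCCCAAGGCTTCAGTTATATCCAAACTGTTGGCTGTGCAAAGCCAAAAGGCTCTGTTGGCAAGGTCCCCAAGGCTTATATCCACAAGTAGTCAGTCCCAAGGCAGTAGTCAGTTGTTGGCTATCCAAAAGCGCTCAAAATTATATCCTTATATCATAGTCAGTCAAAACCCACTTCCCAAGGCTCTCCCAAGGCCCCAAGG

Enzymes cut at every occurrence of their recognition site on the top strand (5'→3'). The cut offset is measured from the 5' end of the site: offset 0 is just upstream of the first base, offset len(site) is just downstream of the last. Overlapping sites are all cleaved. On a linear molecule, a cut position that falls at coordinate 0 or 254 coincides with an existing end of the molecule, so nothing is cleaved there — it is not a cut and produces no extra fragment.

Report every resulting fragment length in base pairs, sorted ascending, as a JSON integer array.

Per-enzyme occurrences:
  ZebV TTATATC/2: at [67, 127, 192, 200] ⇒ [69, 129, 194, 202]
  HnxI TGTTGGC/1: at [10, 79, 106, 166] ⇒ [11, 80, 107, 167]
  TgoIII TAGTCAGT/7: at [2, 31, 40, 140, 158, 208] ⇒ [9, 38, 47, 147, 165, 215]
  DwuII CCCAAGGC/6: at [22, 54, 119, 148, 228, 239] ⇒ [28, 60, 125, 154, 234, 245]
  PtaIII CAAA/3: at [74, 90, 96, 177, 187, 216] ⇒ [77, 93, 99, 180, 190, 219]

Pooled cuts: [9, 11, 28, 38, 47, 60, 69, 77, 80, 93, 99, 107, 125, 129, 147, 154, 165, 167, 180, 190, 194, 202, 215, 219, 234, 245]

Fragments:
  [0,9): 9 bp
  [9,11): 2 bp
  [11,28): 17 bp
  [28,38): 10 bp
  [38,47): 9 bp
  [47,60): 13 bp
  [60,69): 9 bp
  [69,77): 8 bp
  [77,80): 3 bp
  [80,93): 13 bp
  [93,99): 6 bp
  [99,107): 8 bp
  [107,125): 18 bp
  [125,129): 4 bp
  [129,147): 18 bp
  [147,154): 7 bp
  [154,165): 11 bp
  [165,167): 2 bp
  [167,180): 13 bp
  [180,190): 10 bp
  [190,194): 4 bp
  [194,202): 8 bp
  [202,215): 13 bp
  [215,219): 4 bp
  [219,234): 15 bp
  [234,245): 11 bp
  [245,254): 9 bp

[2,2,3,4,4,4,6,7,8,8,8,9,9,9,9,10,10,11,11,13,13,13,13,15,17,18,18]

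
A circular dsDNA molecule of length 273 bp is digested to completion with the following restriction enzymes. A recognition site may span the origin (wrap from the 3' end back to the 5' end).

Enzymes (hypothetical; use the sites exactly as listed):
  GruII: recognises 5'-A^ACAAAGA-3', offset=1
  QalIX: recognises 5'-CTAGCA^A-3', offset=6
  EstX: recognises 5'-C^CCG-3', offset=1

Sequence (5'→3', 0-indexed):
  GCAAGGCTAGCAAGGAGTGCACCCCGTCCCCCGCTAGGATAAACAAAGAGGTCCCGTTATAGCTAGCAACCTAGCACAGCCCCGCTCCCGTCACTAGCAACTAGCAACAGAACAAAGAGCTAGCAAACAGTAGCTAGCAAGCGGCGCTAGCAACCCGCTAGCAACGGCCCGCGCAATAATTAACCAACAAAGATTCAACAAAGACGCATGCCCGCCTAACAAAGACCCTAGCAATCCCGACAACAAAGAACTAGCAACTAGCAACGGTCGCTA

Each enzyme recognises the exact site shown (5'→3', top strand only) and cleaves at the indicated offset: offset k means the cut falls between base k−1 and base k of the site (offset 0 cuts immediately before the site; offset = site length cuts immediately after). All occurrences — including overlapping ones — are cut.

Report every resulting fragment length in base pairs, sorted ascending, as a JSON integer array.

[2,3,5,5,6,6,7,7,7,7,9,9,11,11,11,12,12,13,13,13,14,14,14,14,15,15,18]

Scan for sites:
  GruII AACAAAGA/1: at [41, 110, 185, 196, 217, 241] ⇒ [42, 111, 186, 197, 218, 242]
  QalIX CTAGCAA/6: at [6, 62, 93, 100, 119, 133, 146, 157, 227, 250, 257, 270] ⇒ [3, 12, 68, 99, 106, 125, 139, 152, 163, 233, 256, 263]
  EstX CCCG/1: at [22, 29, 52, 80, 86, 153, 167, 210, 235] ⇒ [23, 30, 53, 81, 87, 154, 168, 211, 236]

All cut coordinates (distinct, sorted): [3, 12, 23, 30, 42, 53, 68, 81, 87, 99, 106, 111, 125, 139, 152, 154, 163, 168, 186, 197, 211, 218, 233, 236, 242, 256, 263]

Fragment lengths:
  3→12: 9 bp
  12→23: 11 bp
  23→30: 7 bp
  30→42: 12 bp
  42→53: 11 bp
  53→68: 15 bp
  68→81: 13 bp
  81→87: 6 bp
  87→99: 12 bp
  99→106: 7 bp
  106→111: 5 bp
  111→125: 14 bp
  125→139: 14 bp
  139→152: 13 bp
  152→154: 2 bp
  154→163: 9 bp
  163→168: 5 bp
  168→186: 18 bp
  186→197: 11 bp
  197→211: 14 bp
  211→218: 7 bp
  218→233: 15 bp
  233→236: 3 bp
  236→242: 6 bp
  242→256: 14 bp
  256→263: 7 bp
  263→3 (wrap): 273-263+3 = 13 bp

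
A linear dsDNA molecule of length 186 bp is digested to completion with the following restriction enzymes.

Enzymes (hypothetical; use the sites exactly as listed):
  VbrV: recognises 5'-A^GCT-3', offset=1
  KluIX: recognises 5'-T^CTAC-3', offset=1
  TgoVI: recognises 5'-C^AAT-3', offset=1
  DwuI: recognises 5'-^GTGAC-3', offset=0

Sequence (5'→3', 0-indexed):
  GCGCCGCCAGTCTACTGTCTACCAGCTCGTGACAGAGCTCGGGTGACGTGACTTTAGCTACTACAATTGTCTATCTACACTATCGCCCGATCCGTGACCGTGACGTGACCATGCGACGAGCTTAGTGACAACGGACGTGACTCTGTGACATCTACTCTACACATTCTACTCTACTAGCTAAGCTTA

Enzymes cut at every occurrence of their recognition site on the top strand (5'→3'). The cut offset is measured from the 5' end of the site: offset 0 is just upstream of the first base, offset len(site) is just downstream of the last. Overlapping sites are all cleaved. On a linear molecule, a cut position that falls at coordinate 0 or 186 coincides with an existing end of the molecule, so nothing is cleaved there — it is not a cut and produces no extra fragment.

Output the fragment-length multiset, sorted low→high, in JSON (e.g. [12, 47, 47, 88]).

Per-enzyme occurrences:
  VbrV AGCT/1: at [23, 35, 55, 118, 175, 180] ⇒ [24, 36, 56, 119, 176, 181]
  KluIX TCTAC/1: at [10, 17, 73, 150, 155, 164, 169] ⇒ [11, 18, 74, 151, 156, 165, 170]
  TgoVI CAAT/1: at [63] ⇒ [64]
  DwuI GTGAC/0: at [28, 42, 47, 93, 99, 104, 124, 136, 144] ⇒ [28, 42, 47, 93, 99, 104, 124, 136, 144]

All cut coordinates (distinct, sorted): [11, 18, 24, 28, 36, 42, 47, 56, 64, 74, 93, 99, 104, 119, 124, 136, 144, 151, 156, 165, 170, 176, 181]

Fragment lengths:
  [0,11): 11 bp
  [11,18): 7 bp
  [18,24): 6 bp
  [24,28): 4 bp
  [28,36): 8 bp
  [36,42): 6 bp
  [42,47): 5 bp
  [47,56): 9 bp
  [56,64): 8 bp
  [64,74): 10 bp
  [74,93): 19 bp
  [93,99): 6 bp
  [99,104): 5 bp
  [104,119): 15 bp
  [119,124): 5 bp
  [124,136): 12 bp
  [136,144): 8 bp
  [144,151): 7 bp
  [151,156): 5 bp
  [156,165): 9 bp
  [165,170): 5 bp
  [170,176): 6 bp
  [176,181): 5 bp
  [181,186): 5 bp

[4,5,5,5,5,5,5,5,6,6,6,6,7,7,8,8,8,9,9,10,11,12,15,19]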